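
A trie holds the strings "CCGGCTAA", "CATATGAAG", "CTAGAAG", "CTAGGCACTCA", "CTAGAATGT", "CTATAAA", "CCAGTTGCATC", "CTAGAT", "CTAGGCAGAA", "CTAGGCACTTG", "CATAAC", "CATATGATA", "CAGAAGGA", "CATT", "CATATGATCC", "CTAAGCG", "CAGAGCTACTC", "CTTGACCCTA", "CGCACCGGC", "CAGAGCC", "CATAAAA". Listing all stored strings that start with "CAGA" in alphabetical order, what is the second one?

CAGAGCC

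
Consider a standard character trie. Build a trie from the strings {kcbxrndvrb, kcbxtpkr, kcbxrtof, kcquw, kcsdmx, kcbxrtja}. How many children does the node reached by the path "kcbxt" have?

1

Follow the path "kcbxt" to its node, then look at its outgoing edges.
Characters that immediately follow "kcbxt" among the stored strings: {p}.
That node has 1 child edge.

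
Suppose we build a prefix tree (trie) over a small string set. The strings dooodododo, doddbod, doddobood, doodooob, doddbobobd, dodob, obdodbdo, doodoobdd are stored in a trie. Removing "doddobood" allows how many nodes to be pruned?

5

Walk "doddobood" from the leaf back toward the root, removing each node that no remaining word uses.
The suffix "obood" (5 nodes) is used only by "doddobood"; the node for "dodd" still has the child "b", so pruning stops there.
Nodes removed: 5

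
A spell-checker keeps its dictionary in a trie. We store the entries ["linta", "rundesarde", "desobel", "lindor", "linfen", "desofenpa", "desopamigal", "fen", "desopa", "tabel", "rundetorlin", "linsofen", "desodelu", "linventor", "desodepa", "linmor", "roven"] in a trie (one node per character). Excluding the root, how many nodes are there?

78

Trace insertions, counting only characters that open a new branch:
  "linta" → 5 new (l, i, n, t, a)
  "rundesarde" → 10 new (r, u, n, d, e, s, a, r, d, e)
  "desobel" → 7 new (d, e, s, o, b, e, l)
  "lindor" → prefix "lin" already present; 3 new (d, o, r)
  "linfen" → prefix "lin" already present; 3 new (f, e, n)
  "desofenpa" → prefix "deso" already present; 5 new (f, e, n, p, a)
  "desopamigal" → prefix "deso" already present; 7 new (p, a, m, i, g, a, l)
  "fen" → 3 new (f, e, n)
  "desopa" → prefix "desopa" already present; 0 new (none)
  "tabel" → 5 new (t, a, b, e, l)
  "rundetorlin" → prefix "runde" already present; 6 new (t, o, r, l, i, n)
  "linsofen" → prefix "lin" already present; 5 new (s, o, f, e, n)
  "desodelu" → prefix "deso" already present; 4 new (d, e, l, u)
  "linventor" → prefix "lin" already present; 6 new (v, e, n, t, o, r)
  "desodepa" → prefix "desode" already present; 2 new (p, a)
  "linmor" → prefix "lin" already present; 3 new (m, o, r)
  "roven" → prefix "r" already present; 4 new (o, v, e, n)
Total nodes = 5 + 10 + 7 + 3 + 3 + 5 + 7 + 3 + 0 + 5 + 6 + 5 + 4 + 6 + 2 + 3 + 4 = 78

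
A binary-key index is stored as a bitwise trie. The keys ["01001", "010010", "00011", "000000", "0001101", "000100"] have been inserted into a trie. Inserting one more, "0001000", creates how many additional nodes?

1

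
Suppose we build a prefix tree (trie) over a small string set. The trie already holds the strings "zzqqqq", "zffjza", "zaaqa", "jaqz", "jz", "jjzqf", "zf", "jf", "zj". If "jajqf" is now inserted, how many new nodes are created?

"ja" is already a path in the trie; the remaining "jqf" must be added.
So 5 − 2 = 3 new nodes.

3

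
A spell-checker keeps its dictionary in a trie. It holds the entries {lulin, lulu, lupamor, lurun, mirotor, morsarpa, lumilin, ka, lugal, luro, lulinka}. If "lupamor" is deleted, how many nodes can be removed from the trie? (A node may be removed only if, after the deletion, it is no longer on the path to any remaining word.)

After clearing the end-marker at "lupamor", prune upward until reaching a node still needed by another word.
The suffix "pamor" (5 nodes) is used only by "lupamor"; the node for "lu" still has the child "l", so pruning stops there.
Nodes removed: 5

5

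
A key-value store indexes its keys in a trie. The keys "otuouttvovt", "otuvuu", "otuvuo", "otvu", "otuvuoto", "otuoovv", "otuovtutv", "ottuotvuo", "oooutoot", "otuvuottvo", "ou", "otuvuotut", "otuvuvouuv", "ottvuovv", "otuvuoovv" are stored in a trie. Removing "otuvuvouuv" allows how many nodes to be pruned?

A node on "otuvuvouuv"'s path can go only if nothing else ends at it or branches off below it.
The suffix "vouuv" (5 nodes) is used only by "otuvuvouuv"; the node for "otuvu" still has the child "u", so pruning stops there.
Nodes removed: 5

5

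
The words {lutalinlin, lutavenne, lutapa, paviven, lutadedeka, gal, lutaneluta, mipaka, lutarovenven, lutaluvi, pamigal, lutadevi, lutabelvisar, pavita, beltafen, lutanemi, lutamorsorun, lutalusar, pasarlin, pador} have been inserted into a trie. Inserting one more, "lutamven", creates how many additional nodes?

"lutam" is already a path in the trie; the remaining "ven" must be added.
So 8 − 5 = 3 new nodes.

3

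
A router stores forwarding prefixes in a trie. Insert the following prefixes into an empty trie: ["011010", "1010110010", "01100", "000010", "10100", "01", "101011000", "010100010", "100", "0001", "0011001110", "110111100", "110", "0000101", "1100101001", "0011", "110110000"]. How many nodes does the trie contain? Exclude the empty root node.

61

Trace insertions, counting only characters that open a new branch:
  "011010" → 6 new (0, 1, 1, 0, 1, 0)
  "1010110010" → 10 new (1, 0, 1, 0, 1, 1, 0, 0, 1, 0)
  "01100" → prefix "0110" already present; 1 new (0)
  "000010" → prefix "0" already present; 5 new (0, 0, 0, 1, 0)
  "10100" → prefix "1010" already present; 1 new (0)
  "01" → prefix "01" already present; 0 new (none)
  "101011000" → prefix "10101100" already present; 1 new (0)
  "010100010" → prefix "01" already present; 7 new (0, 1, 0, 0, 0, 1, 0)
  "100" → prefix "10" already present; 1 new (0)
  "0001" → prefix "000" already present; 1 new (1)
  "0011001110" → prefix "00" already present; 8 new (1, 1, 0, 0, 1, 1, 1, 0)
  "110111100" → prefix "1" already present; 8 new (1, 0, 1, 1, 1, 1, 0, 0)
  "110" → prefix "110" already present; 0 new (none)
  "0000101" → prefix "000010" already present; 1 new (1)
  "1100101001" → prefix "110" already present; 7 new (0, 1, 0, 1, 0, 0, 1)
  "0011" → prefix "0011" already present; 0 new (none)
  "110110000" → prefix "11011" already present; 4 new (0, 0, 0, 0)
Total nodes = 6 + 10 + 1 + 5 + 1 + 0 + 1 + 7 + 1 + 1 + 8 + 8 + 0 + 1 + 7 + 0 + 4 = 61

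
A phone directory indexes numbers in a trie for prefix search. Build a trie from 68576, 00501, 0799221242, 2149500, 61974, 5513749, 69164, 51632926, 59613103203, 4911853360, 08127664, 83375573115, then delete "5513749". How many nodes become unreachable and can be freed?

A node on "5513749"'s path can go only if nothing else ends at it or branches off below it.
The suffix "513749" (6 nodes) is used only by "5513749"; the node for "5" still has the child "1", so pruning stops there.
Nodes removed: 6

6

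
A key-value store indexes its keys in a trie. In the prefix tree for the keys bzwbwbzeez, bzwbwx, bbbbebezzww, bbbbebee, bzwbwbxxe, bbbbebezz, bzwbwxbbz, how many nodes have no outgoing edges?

5

Leaves are exactly the stored words that no other stored word extends.
Those words: "bbbbebee", "bbbbebezzww", "bzwbwbxxe", "bzwbwbzeez", "bzwbwxbbz"
Leaf count: 5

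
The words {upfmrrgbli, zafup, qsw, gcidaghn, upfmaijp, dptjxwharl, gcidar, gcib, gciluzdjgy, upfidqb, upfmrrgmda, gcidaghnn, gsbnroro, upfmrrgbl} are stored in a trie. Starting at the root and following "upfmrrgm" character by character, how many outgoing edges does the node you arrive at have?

Walk "upfmrrgm" from the root, arriving at one node.
Characters that immediately follow "upfmrrgm" among the stored strings: {d}.
That node has 1 child edge.

1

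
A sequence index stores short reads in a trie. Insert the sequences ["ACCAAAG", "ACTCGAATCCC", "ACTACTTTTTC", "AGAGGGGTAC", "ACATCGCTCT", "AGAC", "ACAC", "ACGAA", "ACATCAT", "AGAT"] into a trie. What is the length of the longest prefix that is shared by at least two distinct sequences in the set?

5

Equivalently: take the maximum, over all pairs, of their longest common prefix length.
e.g. "ACATCAT" and "ACATCGCTCT" share the prefix "ACATC" of length 5; no pair shares a longer one.
Longest shared-prefix length: 5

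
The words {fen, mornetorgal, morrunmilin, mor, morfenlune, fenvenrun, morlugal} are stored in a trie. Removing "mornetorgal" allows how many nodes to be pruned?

8

After clearing the end-marker at "mornetorgal", prune upward until reaching a node still needed by another word.
The suffix "netorgal" (8 nodes) is used only by "mornetorgal"; the node for "mor" still has the child "r", so pruning stops there.
Nodes removed: 8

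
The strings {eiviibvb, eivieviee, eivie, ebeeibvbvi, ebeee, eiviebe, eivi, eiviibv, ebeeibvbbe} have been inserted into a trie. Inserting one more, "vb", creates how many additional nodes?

2

Nothing in the trie begins with "v"; the whole of "vb" is new.
2 − 0 = 2 new nodes.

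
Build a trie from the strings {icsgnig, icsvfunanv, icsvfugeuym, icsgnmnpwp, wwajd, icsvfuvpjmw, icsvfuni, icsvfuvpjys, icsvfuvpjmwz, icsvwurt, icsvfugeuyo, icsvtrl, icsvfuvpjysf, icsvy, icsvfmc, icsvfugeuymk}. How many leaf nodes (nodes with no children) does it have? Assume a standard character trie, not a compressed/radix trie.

13

A leaf is a node with no children — equivalently, the end of a word that is not a proper prefix of any other stored word.
Those words: "icsgnig", "icsgnmnpwp", "icsvfmc", "icsvfugeuymk", "icsvfugeuyo", "icsvfunanv", "icsvfuni", "icsvfuvpjmwz", "icsvfuvpjysf", "icsvtrl", "icsvwurt", "icsvy", "wwajd"
Leaf count: 13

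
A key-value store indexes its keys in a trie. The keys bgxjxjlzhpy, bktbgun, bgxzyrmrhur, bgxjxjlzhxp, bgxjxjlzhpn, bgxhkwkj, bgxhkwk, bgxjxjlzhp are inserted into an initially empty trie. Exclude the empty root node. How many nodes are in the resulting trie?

33

Insert word by word; a character creates a node only if that edge doesn't already exist:
  "bgxjxjlzhpy" → 11 new (b, g, x, j, x, j, l, z, h, p, y)
  "bktbgun" → prefix "b" already present; 6 new (k, t, b, g, u, n)
  "bgxzyrmrhur" → prefix "bgx" already present; 8 new (z, y, r, m, r, h, u, r)
  "bgxjxjlzhxp" → prefix "bgxjxjlzh" already present; 2 new (x, p)
  "bgxjxjlzhpn" → prefix "bgxjxjlzhp" already present; 1 new (n)
  "bgxhkwkj" → prefix "bgx" already present; 5 new (h, k, w, k, j)
  "bgxhkwk" → prefix "bgxhkwk" already present; 0 new (none)
  "bgxjxjlzhp" → prefix "bgxjxjlzhp" already present; 0 new (none)
Total nodes = 11 + 6 + 8 + 2 + 1 + 5 + 0 + 0 = 33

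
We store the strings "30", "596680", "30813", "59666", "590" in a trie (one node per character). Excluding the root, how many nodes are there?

Trie structure (* marks end of a word):
(root)
├─ 3
│  └─ 0 *
│     └─ 8
│        └─ 1
│           └─ 3 *
└─ 5
   └─ 9
      ├─ 0 *
      └─ 6
         └─ 6
            ├─ 6 *
            └─ 8
               └─ 0 *
Counting every labelled node above: 13.

13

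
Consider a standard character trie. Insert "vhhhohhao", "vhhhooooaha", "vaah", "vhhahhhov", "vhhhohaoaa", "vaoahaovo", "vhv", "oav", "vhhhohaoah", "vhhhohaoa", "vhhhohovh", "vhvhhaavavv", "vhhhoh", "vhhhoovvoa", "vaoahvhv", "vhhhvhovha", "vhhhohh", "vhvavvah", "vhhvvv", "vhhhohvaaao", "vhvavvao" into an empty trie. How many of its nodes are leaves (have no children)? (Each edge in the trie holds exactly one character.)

Leaves are exactly the stored words that no other stored word extends.
Those words: "oav", "vaah", "vaoahaovo", "vaoahvhv", "vhhahhhov", "vhhhohaoaa", "vhhhohaoah", "vhhhohhao", "vhhhohovh", "vhhhohvaaao", "vhhhooooaha", "vhhhoovvoa", "vhhhvhovha", "vhhvvv", "vhvavvah", "vhvavvao", "vhvhhaavavv"
Leaf count: 17

17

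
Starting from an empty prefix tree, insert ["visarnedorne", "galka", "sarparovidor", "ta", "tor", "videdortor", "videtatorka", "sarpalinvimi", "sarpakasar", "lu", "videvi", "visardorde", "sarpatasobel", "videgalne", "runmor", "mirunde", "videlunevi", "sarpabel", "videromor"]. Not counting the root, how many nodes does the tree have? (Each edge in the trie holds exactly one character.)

108

For each word, the new-node count is its length minus the longest prefix already in the trie:
  "visarnedorne" → 12 new (v, i, s, a, r, n, e, d, o, r, n, e)
  "galka" → 5 new (g, a, l, k, a)
  "sarparovidor" → 12 new (s, a, r, p, a, r, o, v, i, d, o, r)
  "ta" → 2 new (t, a)
  "tor" → prefix "t" already present; 2 new (o, r)
  "videdortor" → prefix "vi" already present; 8 new (d, e, d, o, r, t, o, r)
  "videtatorka" → prefix "vide" already present; 7 new (t, a, t, o, r, k, a)
  "sarpalinvimi" → prefix "sarpa" already present; 7 new (l, i, n, v, i, m, i)
  "sarpakasar" → prefix "sarpa" already present; 5 new (k, a, s, a, r)
  "lu" → 2 new (l, u)
  "videvi" → prefix "vide" already present; 2 new (v, i)
  "visardorde" → prefix "visar" already present; 5 new (d, o, r, d, e)
  "sarpatasobel" → prefix "sarpa" already present; 7 new (t, a, s, o, b, e, l)
  "videgalne" → prefix "vide" already present; 5 new (g, a, l, n, e)
  "runmor" → 6 new (r, u, n, m, o, r)
  "mirunde" → 7 new (m, i, r, u, n, d, e)
  "videlunevi" → prefix "vide" already present; 6 new (l, u, n, e, v, i)
  "sarpabel" → prefix "sarpa" already present; 3 new (b, e, l)
  "videromor" → prefix "vide" already present; 5 new (r, o, m, o, r)
Total nodes = 12 + 5 + 12 + 2 + 2 + 8 + 7 + 7 + 5 + 2 + 2 + 5 + 7 + 5 + 6 + 7 + 6 + 3 + 5 = 108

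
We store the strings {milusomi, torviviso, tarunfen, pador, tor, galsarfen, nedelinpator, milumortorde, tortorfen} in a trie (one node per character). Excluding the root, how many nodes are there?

Insert word by word; a character creates a node only if that edge doesn't already exist:
  "milusomi" → 8 new (m, i, l, u, s, o, m, i)
  "torviviso" → 9 new (t, o, r, v, i, v, i, s, o)
  "tarunfen" → prefix "t" already present; 7 new (a, r, u, n, f, e, n)
  "pador" → 5 new (p, a, d, o, r)
  "tor" → prefix "tor" already present; 0 new (none)
  "galsarfen" → 9 new (g, a, l, s, a, r, f, e, n)
  "nedelinpator" → 12 new (n, e, d, e, l, i, n, p, a, t, o, r)
  "milumortorde" → prefix "milu" already present; 8 new (m, o, r, t, o, r, d, e)
  "tortorfen" → prefix "tor" already present; 6 new (t, o, r, f, e, n)
Total nodes = 8 + 9 + 7 + 5 + 0 + 9 + 12 + 8 + 6 = 64

64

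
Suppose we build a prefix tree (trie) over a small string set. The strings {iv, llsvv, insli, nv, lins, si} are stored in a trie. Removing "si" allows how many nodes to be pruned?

A node on "si"'s path can go only if nothing else ends at it or branches off below it.
No other word shares any prefix with "si", so all 2 of its nodes go.
Nodes removed: 2

2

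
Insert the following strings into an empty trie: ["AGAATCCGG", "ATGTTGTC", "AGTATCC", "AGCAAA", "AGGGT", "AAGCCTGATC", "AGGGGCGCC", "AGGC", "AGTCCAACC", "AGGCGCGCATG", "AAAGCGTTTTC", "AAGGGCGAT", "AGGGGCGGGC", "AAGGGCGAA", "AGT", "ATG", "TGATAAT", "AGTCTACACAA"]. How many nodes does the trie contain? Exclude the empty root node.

Trace insertions, counting only characters that open a new branch:
  "AGAATCCGG" → 9 new (A, G, A, A, T, C, C, G, G)
  "ATGTTGTC" → prefix "A" already present; 7 new (T, G, T, T, G, T, C)
  "AGTATCC" → prefix "AG" already present; 5 new (T, A, T, C, C)
  "AGCAAA" → prefix "AG" already present; 4 new (C, A, A, A)
  "AGGGT" → prefix "AG" already present; 3 new (G, G, T)
  "AAGCCTGATC" → prefix "A" already present; 9 new (A, G, C, C, T, G, A, T, C)
  "AGGGGCGCC" → prefix "AGGG" already present; 5 new (G, C, G, C, C)
  "AGGC" → prefix "AGG" already present; 1 new (C)
  "AGTCCAACC" → prefix "AGT" already present; 6 new (C, C, A, A, C, C)
  "AGGCGCGCATG" → prefix "AGGC" already present; 7 new (G, C, G, C, A, T, G)
  "AAAGCGTTTTC" → prefix "AA" already present; 9 new (A, G, C, G, T, T, T, T, C)
  "AAGGGCGAT" → prefix "AAG" already present; 6 new (G, G, C, G, A, T)
  "AGGGGCGGGC" → prefix "AGGGGCG" already present; 3 new (G, G, C)
  "AAGGGCGAA" → prefix "AAGGGCGA" already present; 1 new (A)
  "AGT" → prefix "AGT" already present; 0 new (none)
  "ATG" → prefix "ATG" already present; 0 new (none)
  "TGATAAT" → 7 new (T, G, A, T, A, A, T)
  "AGTCTACACAA" → prefix "AGTC" already present; 7 new (T, A, C, A, C, A, A)
Total nodes = 9 + 7 + 5 + 4 + 3 + 9 + 5 + 1 + 6 + 7 + 9 + 6 + 3 + 1 + 0 + 0 + 7 + 7 = 89

89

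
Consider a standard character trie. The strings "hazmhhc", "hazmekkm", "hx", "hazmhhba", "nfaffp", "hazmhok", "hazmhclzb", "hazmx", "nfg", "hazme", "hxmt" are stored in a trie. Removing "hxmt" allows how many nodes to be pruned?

Walk "hxmt" from the leaf back toward the root, removing each node that no remaining word uses.
The suffix "mt" (2 nodes) is used only by "hxmt"; "hx" is itself a stored word, so pruning stops there.
Nodes removed: 2

2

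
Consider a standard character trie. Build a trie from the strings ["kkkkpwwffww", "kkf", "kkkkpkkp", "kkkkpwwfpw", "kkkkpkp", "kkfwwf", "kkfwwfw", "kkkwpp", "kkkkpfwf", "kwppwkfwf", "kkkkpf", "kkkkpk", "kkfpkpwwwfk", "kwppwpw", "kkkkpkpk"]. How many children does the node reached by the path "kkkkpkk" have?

1

Follow the path "kkkkpkk" to its node, then look at its outgoing edges.
Characters that immediately follow "kkkkpkk" among the stored strings: {p}.
That node has 1 child edge.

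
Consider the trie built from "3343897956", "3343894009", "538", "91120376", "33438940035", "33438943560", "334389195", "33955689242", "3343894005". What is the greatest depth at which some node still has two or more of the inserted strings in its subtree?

9

Equivalently: take the maximum, over all pairs, of their longest common prefix length.
e.g. "33438940035" and "3343894005" share the prefix "334389400" of length 9; no pair shares a longer one.
Longest shared-prefix length: 9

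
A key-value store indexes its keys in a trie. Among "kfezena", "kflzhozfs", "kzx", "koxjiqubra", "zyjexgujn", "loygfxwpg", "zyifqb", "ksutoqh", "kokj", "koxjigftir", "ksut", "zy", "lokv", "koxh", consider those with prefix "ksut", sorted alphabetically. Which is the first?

ksut

DFS of the "ksut" subtree visits, in order: "ksut", "ksutoqh"
The 1st is ksut.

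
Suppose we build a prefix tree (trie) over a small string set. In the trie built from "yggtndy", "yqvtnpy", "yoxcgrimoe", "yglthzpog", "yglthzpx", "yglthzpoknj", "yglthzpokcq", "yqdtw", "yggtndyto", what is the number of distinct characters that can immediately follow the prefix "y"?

Walk "y" from the root, arriving at one node.
Distinct next characters after "y": g, o, q.
That node has 3 child edges.

3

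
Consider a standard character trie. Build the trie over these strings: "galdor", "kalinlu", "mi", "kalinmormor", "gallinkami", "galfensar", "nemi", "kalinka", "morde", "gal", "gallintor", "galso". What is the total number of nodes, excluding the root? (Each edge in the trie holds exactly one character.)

Trace insertions, counting only characters that open a new branch:
  "galdor" → 6 new (g, a, l, d, o, r)
  "kalinlu" → 7 new (k, a, l, i, n, l, u)
  "mi" → 2 new (m, i)
  "kalinmormor" → prefix "kalin" already present; 6 new (m, o, r, m, o, r)
  "gallinkami" → prefix "gal" already present; 7 new (l, i, n, k, a, m, i)
  "galfensar" → prefix "gal" already present; 6 new (f, e, n, s, a, r)
  "nemi" → 4 new (n, e, m, i)
  "kalinka" → prefix "kalin" already present; 2 new (k, a)
  "morde" → prefix "m" already present; 4 new (o, r, d, e)
  "gal" → prefix "gal" already present; 0 new (none)
  "gallintor" → prefix "gallin" already present; 3 new (t, o, r)
  "galso" → prefix "gal" already present; 2 new (s, o)
Total nodes = 6 + 7 + 2 + 6 + 7 + 6 + 4 + 2 + 4 + 0 + 3 + 2 = 49

49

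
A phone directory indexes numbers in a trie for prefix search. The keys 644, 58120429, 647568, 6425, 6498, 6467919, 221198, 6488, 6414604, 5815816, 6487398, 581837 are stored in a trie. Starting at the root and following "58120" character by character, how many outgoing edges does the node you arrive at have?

1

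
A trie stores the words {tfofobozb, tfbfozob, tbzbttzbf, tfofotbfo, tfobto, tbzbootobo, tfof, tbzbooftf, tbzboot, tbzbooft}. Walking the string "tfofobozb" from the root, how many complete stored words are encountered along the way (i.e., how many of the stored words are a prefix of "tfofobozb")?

2

Check each prefix of "tfofobozb" against the stored set — each match is an end-marker on the path.
Prefixes of the query that are stored words: "tfof", "tfofobozb"
Count: 2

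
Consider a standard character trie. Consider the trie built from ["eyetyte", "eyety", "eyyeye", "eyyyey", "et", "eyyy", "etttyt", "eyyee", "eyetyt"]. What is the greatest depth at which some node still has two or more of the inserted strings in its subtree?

6

Look for the deepest trie node that still has at least two words in its subtree.
e.g. "eyetyt" and "eyetyte" share the prefix "eyetyt" of length 6; no pair shares a longer one.
Longest shared-prefix length: 6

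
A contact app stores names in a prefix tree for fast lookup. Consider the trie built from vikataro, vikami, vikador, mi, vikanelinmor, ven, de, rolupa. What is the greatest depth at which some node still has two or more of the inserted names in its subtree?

4

Look for the deepest trie node that still has at least two words in its subtree.
"vikador" and "vikami" agree on "vika" (4 characters) before diverging; nothing deeper is shared.
Longest shared-prefix length: 4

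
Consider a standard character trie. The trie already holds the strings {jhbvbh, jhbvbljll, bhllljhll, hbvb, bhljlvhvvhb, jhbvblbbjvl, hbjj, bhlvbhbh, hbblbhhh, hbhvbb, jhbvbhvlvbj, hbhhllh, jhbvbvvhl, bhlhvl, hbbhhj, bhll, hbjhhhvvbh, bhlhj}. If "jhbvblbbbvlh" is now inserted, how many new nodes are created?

The longest prefix of "jhbvblbbbvlh" already in the trie is "jhbvblbb" (length 8).
So 12 − 8 = 4 new nodes.

4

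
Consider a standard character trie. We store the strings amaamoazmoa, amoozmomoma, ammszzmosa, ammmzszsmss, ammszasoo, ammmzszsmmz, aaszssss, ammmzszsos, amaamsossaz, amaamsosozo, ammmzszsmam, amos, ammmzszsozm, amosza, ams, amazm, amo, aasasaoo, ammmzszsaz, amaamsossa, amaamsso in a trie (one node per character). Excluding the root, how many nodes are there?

79

Count nodes per top-level branch (shared prefixes stored once):
  'a'-branch (aasasaoo, aaszssss, amaamoazmoa, amaamsosozo, amaamsossa, amaamsossaz, amaamsso, amazm, ammmzszsaz, ammmzszsmam, ammmzszsmmz, ammmzszsmss, ammmzszsos, ammmzszsozm, ammszasoo, ammszzmosa, amo, amoozmomoma, amos, amosza, ams): 79 nodes
Sum: 79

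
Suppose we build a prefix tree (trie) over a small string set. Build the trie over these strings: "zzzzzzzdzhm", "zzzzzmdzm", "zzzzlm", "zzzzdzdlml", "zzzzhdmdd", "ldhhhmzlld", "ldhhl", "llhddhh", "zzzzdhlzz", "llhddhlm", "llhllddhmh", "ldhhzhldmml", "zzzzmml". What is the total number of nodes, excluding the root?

68

Insert word by word; a character creates a node only if that edge doesn't already exist:
  "zzzzzzzdzhm" → 11 new (z, z, z, z, z, z, z, d, z, h, m)
  "zzzzzmdzm" → prefix "zzzzz" already present; 4 new (m, d, z, m)
  "zzzzlm" → prefix "zzzz" already present; 2 new (l, m)
  "zzzzdzdlml" → prefix "zzzz" already present; 6 new (d, z, d, l, m, l)
  "zzzzhdmdd" → prefix "zzzz" already present; 5 new (h, d, m, d, d)
  "ldhhhmzlld" → 10 new (l, d, h, h, h, m, z, l, l, d)
  "ldhhl" → prefix "ldhh" already present; 1 new (l)
  "llhddhh" → prefix "l" already present; 6 new (l, h, d, d, h, h)
  "zzzzdhlzz" → prefix "zzzzd" already present; 4 new (h, l, z, z)
  "llhddhlm" → prefix "llhddh" already present; 2 new (l, m)
  "llhllddhmh" → prefix "llh" already present; 7 new (l, l, d, d, h, m, h)
  "ldhhzhldmml" → prefix "ldhh" already present; 7 new (z, h, l, d, m, m, l)
  "zzzzmml" → prefix "zzzz" already present; 3 new (m, m, l)
Total nodes = 11 + 4 + 2 + 6 + 5 + 10 + 1 + 6 + 4 + 2 + 7 + 7 + 3 = 68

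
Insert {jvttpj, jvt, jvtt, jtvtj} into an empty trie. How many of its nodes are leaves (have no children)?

2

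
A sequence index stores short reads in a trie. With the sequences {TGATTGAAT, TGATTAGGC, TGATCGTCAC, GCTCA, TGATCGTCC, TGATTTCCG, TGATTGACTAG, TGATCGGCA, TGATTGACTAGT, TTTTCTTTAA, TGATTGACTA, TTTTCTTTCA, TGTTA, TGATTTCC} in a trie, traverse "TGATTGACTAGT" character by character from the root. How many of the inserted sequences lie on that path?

Walk "TGATTGACTAGT" from the root; an end-of-word marker is hit whenever a stored word is a prefix of "TGATTGACTAGT".
Prefixes of the query that are stored words: "TGATTGACTA", "TGATTGACTAG", "TGATTGACTAGT"
Count: 3

3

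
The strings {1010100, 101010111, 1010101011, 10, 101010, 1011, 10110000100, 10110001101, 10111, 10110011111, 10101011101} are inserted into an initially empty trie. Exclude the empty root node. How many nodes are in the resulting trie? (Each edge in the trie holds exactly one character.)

33

Insert word by word; a character creates a node only if that edge doesn't already exist:
  "1010100" → 7 new (1, 0, 1, 0, 1, 0, 0)
  "101010111" → prefix "101010" already present; 3 new (1, 1, 1)
  "1010101011" → prefix "1010101" already present; 3 new (0, 1, 1)
  "10" → prefix "10" already present; 0 new (none)
  "101010" → prefix "101010" already present; 0 new (none)
  "1011" → prefix "101" already present; 1 new (1)
  "10110000100" → prefix "1011" already present; 7 new (0, 0, 0, 0, 1, 0, 0)
  "10110001101" → prefix "1011000" already present; 4 new (1, 1, 0, 1)
  "10111" → prefix "1011" already present; 1 new (1)
  "10110011111" → prefix "101100" already present; 5 new (1, 1, 1, 1, 1)
  "10101011101" → prefix "101010111" already present; 2 new (0, 1)
Total nodes = 7 + 3 + 3 + 0 + 0 + 1 + 7 + 4 + 1 + 5 + 2 = 33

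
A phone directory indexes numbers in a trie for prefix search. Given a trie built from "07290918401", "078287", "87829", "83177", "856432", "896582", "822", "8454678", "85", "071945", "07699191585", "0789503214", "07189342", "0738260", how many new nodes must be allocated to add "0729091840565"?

"0729091840" is already a path in the trie; the remaining "565" must be added.
So 13 − 10 = 3 new nodes.

3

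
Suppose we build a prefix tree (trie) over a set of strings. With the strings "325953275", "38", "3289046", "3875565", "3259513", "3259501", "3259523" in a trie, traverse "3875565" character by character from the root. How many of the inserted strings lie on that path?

2

Walk "3875565" from the root; an end-of-word marker is hit whenever a stored word is a prefix of "3875565".
Prefixes of the query that are stored words: "38", "3875565"
Count: 2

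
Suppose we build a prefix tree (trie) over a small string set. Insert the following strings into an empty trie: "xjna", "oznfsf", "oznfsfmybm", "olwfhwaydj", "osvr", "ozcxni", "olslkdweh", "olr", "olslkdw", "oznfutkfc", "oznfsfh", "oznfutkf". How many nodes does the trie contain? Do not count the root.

44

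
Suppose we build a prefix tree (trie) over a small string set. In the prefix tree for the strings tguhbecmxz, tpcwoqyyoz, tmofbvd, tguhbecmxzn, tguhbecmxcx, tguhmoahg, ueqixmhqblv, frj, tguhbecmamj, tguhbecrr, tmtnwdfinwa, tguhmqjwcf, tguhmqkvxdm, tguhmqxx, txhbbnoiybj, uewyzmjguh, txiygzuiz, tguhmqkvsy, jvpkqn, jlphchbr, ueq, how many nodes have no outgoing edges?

19

Leaves are exactly the stored words that no other stored word extends.
Those words: "frj", "jlphchbr", "jvpkqn", "tguhbecmamj", "tguhbecmxcx", "tguhbecmxzn", "tguhbecrr", "tguhmoahg", "tguhmqjwcf", "tguhmqkvsy", "tguhmqkvxdm", "tguhmqxx", "tmofbvd", "tmtnwdfinwa", "tpcwoqyyoz", "txhbbnoiybj", "txiygzuiz", "ueqixmhqblv", "uewyzmjguh"
Leaf count: 19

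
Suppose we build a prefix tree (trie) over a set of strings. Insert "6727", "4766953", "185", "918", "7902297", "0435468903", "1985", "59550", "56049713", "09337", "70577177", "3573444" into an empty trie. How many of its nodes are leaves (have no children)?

12

Leaves are exactly the stored words that no other stored word extends.
Those words: "0435468903", "09337", "185", "1985", "3573444", "4766953", "56049713", "59550", "6727", "70577177", "7902297", "918"
Leaf count: 12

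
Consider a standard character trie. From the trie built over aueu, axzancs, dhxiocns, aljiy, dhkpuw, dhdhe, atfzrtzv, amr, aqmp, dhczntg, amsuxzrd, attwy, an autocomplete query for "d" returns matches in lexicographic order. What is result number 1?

dhczntg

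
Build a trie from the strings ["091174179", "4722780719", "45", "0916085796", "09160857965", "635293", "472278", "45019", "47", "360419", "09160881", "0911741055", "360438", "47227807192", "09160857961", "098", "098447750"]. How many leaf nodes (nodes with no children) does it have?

11

Leaves are exactly the stored words that no other stored word extends.
Those words: "0911741055", "091174179", "09160857961", "09160857965", "09160881", "098447750", "360419", "360438", "45019", "47227807192", "635293"
Leaf count: 11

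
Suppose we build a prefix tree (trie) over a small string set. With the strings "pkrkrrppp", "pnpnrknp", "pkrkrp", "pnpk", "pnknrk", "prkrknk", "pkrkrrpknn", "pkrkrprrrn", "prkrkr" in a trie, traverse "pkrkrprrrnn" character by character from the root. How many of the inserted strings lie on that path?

Check each prefix of "pkrkrprrrnn" against the stored set — each match is an end-marker on the path.
Prefixes of the query that are stored words: "pkrkrp", "pkrkrprrrn"
Count: 2

2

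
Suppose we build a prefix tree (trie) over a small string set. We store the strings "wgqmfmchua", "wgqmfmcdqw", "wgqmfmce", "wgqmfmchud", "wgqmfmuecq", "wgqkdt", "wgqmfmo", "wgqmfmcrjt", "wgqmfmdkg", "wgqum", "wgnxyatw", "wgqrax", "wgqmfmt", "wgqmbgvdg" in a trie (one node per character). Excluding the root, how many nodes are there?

Insert word by word; a character creates a node only if that edge doesn't already exist:
  "wgqmfmchua" → 10 new (w, g, q, m, f, m, c, h, u, a)
  "wgqmfmcdqw" → prefix "wgqmfmc" already present; 3 new (d, q, w)
  "wgqmfmce" → prefix "wgqmfmc" already present; 1 new (e)
  "wgqmfmchud" → prefix "wgqmfmchu" already present; 1 new (d)
  "wgqmfmuecq" → prefix "wgqmfm" already present; 4 new (u, e, c, q)
  "wgqkdt" → prefix "wgq" already present; 3 new (k, d, t)
  "wgqmfmo" → prefix "wgqmfm" already present; 1 new (o)
  "wgqmfmcrjt" → prefix "wgqmfmc" already present; 3 new (r, j, t)
  "wgqmfmdkg" → prefix "wgqmfm" already present; 3 new (d, k, g)
  "wgqum" → prefix "wgq" already present; 2 new (u, m)
  "wgnxyatw" → prefix "wg" already present; 6 new (n, x, y, a, t, w)
  "wgqrax" → prefix "wgq" already present; 3 new (r, a, x)
  "wgqmfmt" → prefix "wgqmfm" already present; 1 new (t)
  "wgqmbgvdg" → prefix "wgqm" already present; 5 new (b, g, v, d, g)
Total nodes = 10 + 3 + 1 + 1 + 4 + 3 + 1 + 3 + 3 + 2 + 6 + 3 + 1 + 5 = 46

46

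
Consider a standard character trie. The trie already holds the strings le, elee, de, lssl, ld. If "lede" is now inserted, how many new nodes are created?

2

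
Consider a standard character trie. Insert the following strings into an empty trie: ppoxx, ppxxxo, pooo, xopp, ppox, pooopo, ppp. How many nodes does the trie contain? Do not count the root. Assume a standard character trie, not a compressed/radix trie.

19

Trie structure (* marks end of a word):
(root)
├─ p
│  ├─ o
│  │  └─ o
│  │     └─ o *
│  │        └─ p
│  │           └─ o *
│  └─ p
│     ├─ o
│     │  └─ x *
│     │     └─ x *
│     ├─ p *
│     └─ x
│        └─ x
│           └─ x
│              └─ o *
└─ x
   └─ o
      └─ p
         └─ p *
Counting every labelled node above: 19.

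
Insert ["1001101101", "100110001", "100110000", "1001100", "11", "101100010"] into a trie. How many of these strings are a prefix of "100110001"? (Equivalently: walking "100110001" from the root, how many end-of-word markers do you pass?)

2

Traverse "100110001" character by character; count nodes along the way that are marked as word ends.
Prefixes of the query that are stored words: "1001100", "100110001"
Count: 2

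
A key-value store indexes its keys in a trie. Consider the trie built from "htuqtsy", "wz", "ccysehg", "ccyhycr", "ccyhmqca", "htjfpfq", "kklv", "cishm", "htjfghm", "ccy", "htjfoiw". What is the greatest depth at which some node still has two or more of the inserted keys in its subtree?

Equivalently: take the maximum, over all pairs, of their longest common prefix length.
e.g. "ccyhmqca" and "ccyhycr" share the prefix "ccyh" of length 4; no pair shares a longer one.
Longest shared-prefix length: 4

4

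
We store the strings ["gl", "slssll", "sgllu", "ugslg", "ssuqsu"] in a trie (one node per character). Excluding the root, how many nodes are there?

22

Insert word by word; a character creates a node only if that edge doesn't already exist:
  "gl" → 2 new (g, l)
  "slssll" → 6 new (s, l, s, s, l, l)
  "sgllu" → prefix "s" already present; 4 new (g, l, l, u)
  "ugslg" → 5 new (u, g, s, l, g)
  "ssuqsu" → prefix "s" already present; 5 new (s, u, q, s, u)
Total nodes = 2 + 6 + 4 + 5 + 5 = 22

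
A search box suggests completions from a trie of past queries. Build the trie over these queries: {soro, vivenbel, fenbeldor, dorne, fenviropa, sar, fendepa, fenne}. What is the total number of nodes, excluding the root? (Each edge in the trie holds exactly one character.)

Count nodes per top-level branch (shared prefixes stored once):
  'd'-branch (dorne): 5 nodes
  'f'-branch (fenbeldor, fendepa, fenne, fenviropa): 21 nodes
  's'-branch (sar, soro): 6 nodes
  'v'-branch (vivenbel): 8 nodes
Sum: 40

40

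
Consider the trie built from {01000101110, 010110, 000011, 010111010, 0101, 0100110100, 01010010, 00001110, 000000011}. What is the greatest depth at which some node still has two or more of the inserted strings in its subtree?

6

Look for the deepest trie node that still has at least two words in its subtree.
e.g. "000011" and "00001110" share the prefix "000011" of length 6; no pair shares a longer one.
Longest shared-prefix length: 6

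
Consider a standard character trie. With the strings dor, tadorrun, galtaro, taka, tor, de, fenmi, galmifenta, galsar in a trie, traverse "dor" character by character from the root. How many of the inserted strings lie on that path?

Traverse "dor" character by character; count nodes along the way that are marked as word ends.
Prefixes of the query that are stored words: "dor"
Count: 1

1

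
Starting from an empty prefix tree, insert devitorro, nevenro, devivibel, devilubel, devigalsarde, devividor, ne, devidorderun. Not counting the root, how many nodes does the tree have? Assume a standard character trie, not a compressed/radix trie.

Insert word by word; a character creates a node only if that edge doesn't already exist:
  "devitorro" → 9 new (d, e, v, i, t, o, r, r, o)
  "nevenro" → 7 new (n, e, v, e, n, r, o)
  "devivibel" → prefix "devi" already present; 5 new (v, i, b, e, l)
  "devilubel" → prefix "devi" already present; 5 new (l, u, b, e, l)
  "devigalsarde" → prefix "devi" already present; 8 new (g, a, l, s, a, r, d, e)
  "devividor" → prefix "devivi" already present; 3 new (d, o, r)
  "ne" → prefix "ne" already present; 0 new (none)
  "devidorderun" → prefix "devi" already present; 8 new (d, o, r, d, e, r, u, n)
Total nodes = 9 + 7 + 5 + 5 + 8 + 3 + 0 + 8 = 45

45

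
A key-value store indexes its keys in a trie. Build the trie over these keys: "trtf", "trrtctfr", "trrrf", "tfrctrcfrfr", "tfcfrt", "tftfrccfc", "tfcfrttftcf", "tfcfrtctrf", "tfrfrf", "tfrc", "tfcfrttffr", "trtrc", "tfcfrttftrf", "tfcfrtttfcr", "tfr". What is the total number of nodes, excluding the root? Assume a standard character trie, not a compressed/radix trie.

55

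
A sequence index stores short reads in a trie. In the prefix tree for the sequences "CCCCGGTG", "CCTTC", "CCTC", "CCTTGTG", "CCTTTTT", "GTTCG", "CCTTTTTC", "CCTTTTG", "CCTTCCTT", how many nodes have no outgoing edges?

7

A leaf is a node with no children — equivalently, the end of a word that is not a proper prefix of any other stored word.
Those words: "CCCCGGTG", "CCTC", "CCTTCCTT", "CCTTGTG", "CCTTTTG", "CCTTTTTC", "GTTCG"
Leaf count: 7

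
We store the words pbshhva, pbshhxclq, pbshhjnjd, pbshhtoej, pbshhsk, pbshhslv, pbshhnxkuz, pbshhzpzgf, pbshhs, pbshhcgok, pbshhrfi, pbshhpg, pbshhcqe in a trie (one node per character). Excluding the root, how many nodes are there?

Insert word by word; a character creates a node only if that edge doesn't already exist:
  "pbshhva" → 7 new (p, b, s, h, h, v, a)
  "pbshhxclq" → prefix "pbshh" already present; 4 new (x, c, l, q)
  "pbshhjnjd" → prefix "pbshh" already present; 4 new (j, n, j, d)
  "pbshhtoej" → prefix "pbshh" already present; 4 new (t, o, e, j)
  "pbshhsk" → prefix "pbshh" already present; 2 new (s, k)
  "pbshhslv" → prefix "pbshhs" already present; 2 new (l, v)
  "pbshhnxkuz" → prefix "pbshh" already present; 5 new (n, x, k, u, z)
  "pbshhzpzgf" → prefix "pbshh" already present; 5 new (z, p, z, g, f)
  "pbshhs" → prefix "pbshhs" already present; 0 new (none)
  "pbshhcgok" → prefix "pbshh" already present; 4 new (c, g, o, k)
  "pbshhrfi" → prefix "pbshh" already present; 3 new (r, f, i)
  "pbshhpg" → prefix "pbshh" already present; 2 new (p, g)
  "pbshhcqe" → prefix "pbshhc" already present; 2 new (q, e)
Total nodes = 7 + 4 + 4 + 4 + 2 + 2 + 5 + 5 + 0 + 4 + 3 + 2 + 2 = 44

44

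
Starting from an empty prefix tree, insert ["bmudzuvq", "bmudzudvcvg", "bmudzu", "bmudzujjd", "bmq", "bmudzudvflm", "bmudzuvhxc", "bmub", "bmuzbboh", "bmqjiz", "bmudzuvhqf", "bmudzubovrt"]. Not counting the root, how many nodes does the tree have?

Trace insertions, counting only characters that open a new branch:
  "bmudzuvq" → 8 new (b, m, u, d, z, u, v, q)
  "bmudzudvcvg" → prefix "bmudzu" already present; 5 new (d, v, c, v, g)
  "bmudzu" → prefix "bmudzu" already present; 0 new (none)
  "bmudzujjd" → prefix "bmudzu" already present; 3 new (j, j, d)
  "bmq" → prefix "bm" already present; 1 new (q)
  "bmudzudvflm" → prefix "bmudzudv" already present; 3 new (f, l, m)
  "bmudzuvhxc" → prefix "bmudzuv" already present; 3 new (h, x, c)
  "bmub" → prefix "bmu" already present; 1 new (b)
  "bmuzbboh" → prefix "bmu" already present; 5 new (z, b, b, o, h)
  "bmqjiz" → prefix "bmq" already present; 3 new (j, i, z)
  "bmudzuvhqf" → prefix "bmudzuvh" already present; 2 new (q, f)
  "bmudzubovrt" → prefix "bmudzu" already present; 5 new (b, o, v, r, t)
Total nodes = 8 + 5 + 0 + 3 + 1 + 3 + 3 + 1 + 5 + 3 + 2 + 5 = 39

39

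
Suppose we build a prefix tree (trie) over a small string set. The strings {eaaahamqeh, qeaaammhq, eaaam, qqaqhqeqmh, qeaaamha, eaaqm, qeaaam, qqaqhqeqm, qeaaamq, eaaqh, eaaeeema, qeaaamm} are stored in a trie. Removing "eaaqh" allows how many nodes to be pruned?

Walk "eaaqh" from the leaf back toward the root, removing each node that no remaining word uses.
The suffix "h" (1 node) is used only by "eaaqh"; the node for "eaaq" still has the child "m", so pruning stops there.
Nodes removed: 1

1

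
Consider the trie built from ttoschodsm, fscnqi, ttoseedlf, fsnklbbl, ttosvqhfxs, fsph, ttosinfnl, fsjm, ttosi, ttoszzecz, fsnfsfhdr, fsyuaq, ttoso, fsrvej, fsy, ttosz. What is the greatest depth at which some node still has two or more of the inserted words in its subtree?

5

Look for the deepest trie node that still has at least two words in its subtree.
e.g. "ttosi" and "ttosinfnl" share the prefix "ttosi" of length 5; no pair shares a longer one.
Longest shared-prefix length: 5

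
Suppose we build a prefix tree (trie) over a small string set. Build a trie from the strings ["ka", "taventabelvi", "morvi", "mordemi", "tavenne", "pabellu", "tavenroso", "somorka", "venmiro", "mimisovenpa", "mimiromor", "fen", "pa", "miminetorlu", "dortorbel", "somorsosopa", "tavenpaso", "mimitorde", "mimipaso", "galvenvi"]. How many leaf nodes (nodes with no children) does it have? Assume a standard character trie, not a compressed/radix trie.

A leaf is a node with no children — equivalently, the end of a word that is not a proper prefix of any other stored word.
Those words: "dortorbel", "fen", "galvenvi", "ka", "miminetorlu", "mimipaso", "mimiromor", "mimisovenpa", "mimitorde", "mordemi", "morvi", "pabellu", "somorka", "somorsosopa", "tavenne", "tavenpaso", "tavenroso", "taventabelvi", "venmiro"
Leaf count: 19

19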